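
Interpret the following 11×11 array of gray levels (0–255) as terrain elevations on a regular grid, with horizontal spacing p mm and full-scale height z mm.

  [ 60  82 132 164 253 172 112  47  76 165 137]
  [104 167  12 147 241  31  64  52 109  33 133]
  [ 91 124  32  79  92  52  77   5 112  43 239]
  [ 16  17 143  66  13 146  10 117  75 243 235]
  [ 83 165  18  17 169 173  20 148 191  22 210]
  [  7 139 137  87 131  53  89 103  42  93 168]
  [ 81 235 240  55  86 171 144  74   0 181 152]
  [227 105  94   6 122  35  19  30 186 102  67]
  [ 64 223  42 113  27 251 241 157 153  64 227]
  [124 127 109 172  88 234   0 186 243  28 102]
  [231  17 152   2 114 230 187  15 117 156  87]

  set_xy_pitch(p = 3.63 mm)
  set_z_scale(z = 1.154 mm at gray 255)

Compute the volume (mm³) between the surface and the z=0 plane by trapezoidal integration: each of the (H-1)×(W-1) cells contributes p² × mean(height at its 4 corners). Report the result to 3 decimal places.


height_mm = gray/255 × 1.154; cell vol = 3.63² × mean(4 corners)
unit = 3.63² × 1.154 / (4×255) = 0.014908 mm³ per gray-sum
row 0: Σ corner-gray over 10 cells = 4552  → 67.8611
row 1: Σ corner-gray over 10 cells = 3511  → 52.3419
row 2: Σ corner-gray over 10 cells = 3473  → 51.7754
row 3: Σ corner-gray over 10 cells = 4050  → 60.3773
row 4: Σ corner-gray over 10 cells = 4062  → 60.5562
row 5: Σ corner-gray over 10 cells = 4528  → 67.5033
row 6: Σ corner-gray over 10 cells = 4297  → 64.0596
row 7: Σ corner-gray over 10 cells = 4525  → 67.4586
row 8: Σ corner-gray over 10 cells = 5433  → 80.9951
row 9: Σ corner-gray over 10 cells = 4898  → 73.0193
Σ rows: total corner-gray = 43329  → 645.9480 mm³

645.948


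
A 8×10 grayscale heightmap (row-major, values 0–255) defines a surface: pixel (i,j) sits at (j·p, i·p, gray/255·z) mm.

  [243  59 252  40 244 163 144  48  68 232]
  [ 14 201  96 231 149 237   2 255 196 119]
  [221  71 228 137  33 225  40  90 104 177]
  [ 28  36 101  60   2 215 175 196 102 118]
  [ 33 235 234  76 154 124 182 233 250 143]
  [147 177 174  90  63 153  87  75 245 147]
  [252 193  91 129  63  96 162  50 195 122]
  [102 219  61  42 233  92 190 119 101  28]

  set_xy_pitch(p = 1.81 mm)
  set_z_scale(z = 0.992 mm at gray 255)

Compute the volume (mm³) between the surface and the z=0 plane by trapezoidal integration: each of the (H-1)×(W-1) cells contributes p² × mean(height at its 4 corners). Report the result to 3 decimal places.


height_mm = gray/255 × 0.992; cell vol = 1.81² × mean(4 corners)
unit = 1.81² × 0.992 / (4×255) = 0.00318617 mm³ per gray-sum
row 0: Σ corner-gray over 9 cells = 5378  → 17.1352
row 1: Σ corner-gray over 9 cells = 5121  → 16.3164
row 2: Σ corner-gray over 9 cells = 4174  → 13.2991
row 3: Σ corner-gray over 9 cells = 5072  → 16.1602
row 4: Σ corner-gray over 9 cells = 5574  → 17.7597
row 5: Σ corner-gray over 9 cells = 4754  → 15.1470
row 6: Σ corner-gray over 9 cells = 4576  → 14.5799
Σ rows: total corner-gray = 34649  → 110.3975 mm³

110.398


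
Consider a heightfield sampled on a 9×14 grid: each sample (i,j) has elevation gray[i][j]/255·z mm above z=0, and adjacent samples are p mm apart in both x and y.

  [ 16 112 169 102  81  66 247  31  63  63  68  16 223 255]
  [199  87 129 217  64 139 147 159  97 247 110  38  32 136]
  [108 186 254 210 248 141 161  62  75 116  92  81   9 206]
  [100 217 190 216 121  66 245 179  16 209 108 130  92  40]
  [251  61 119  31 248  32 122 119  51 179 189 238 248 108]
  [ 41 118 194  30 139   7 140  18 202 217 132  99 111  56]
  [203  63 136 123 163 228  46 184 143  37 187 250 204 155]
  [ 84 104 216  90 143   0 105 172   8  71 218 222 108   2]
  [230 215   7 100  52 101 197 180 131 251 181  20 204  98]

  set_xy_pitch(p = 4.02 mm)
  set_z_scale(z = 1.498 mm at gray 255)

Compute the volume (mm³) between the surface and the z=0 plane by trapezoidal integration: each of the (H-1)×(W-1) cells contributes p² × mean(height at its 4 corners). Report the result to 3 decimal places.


1290.088

height_mm = gray/255 × 1.498; cell vol = 4.02² × mean(4 corners)
unit = 4.02² × 1.498 / (4×255) = 0.0237336 mm³ per gray-sum
row 0: Σ corner-gray over 13 cells = 6020  → 142.8763
row 1: Σ corner-gray over 13 cells = 6851  → 162.5989
row 2: Σ corner-gray over 13 cells = 7302  → 173.3028
row 3: Σ corner-gray over 13 cells = 7351  → 174.4657
row 4: Σ corner-gray over 13 cells = 6544  → 155.3127
row 5: Σ corner-gray over 13 cells = 6797  → 161.3173
row 6: Σ corner-gray over 13 cells = 6886  → 163.4296
row 7: Σ corner-gray over 13 cells = 6606  → 156.7842
Σ rows: total corner-gray = 54357  → 1290.0877 mm³


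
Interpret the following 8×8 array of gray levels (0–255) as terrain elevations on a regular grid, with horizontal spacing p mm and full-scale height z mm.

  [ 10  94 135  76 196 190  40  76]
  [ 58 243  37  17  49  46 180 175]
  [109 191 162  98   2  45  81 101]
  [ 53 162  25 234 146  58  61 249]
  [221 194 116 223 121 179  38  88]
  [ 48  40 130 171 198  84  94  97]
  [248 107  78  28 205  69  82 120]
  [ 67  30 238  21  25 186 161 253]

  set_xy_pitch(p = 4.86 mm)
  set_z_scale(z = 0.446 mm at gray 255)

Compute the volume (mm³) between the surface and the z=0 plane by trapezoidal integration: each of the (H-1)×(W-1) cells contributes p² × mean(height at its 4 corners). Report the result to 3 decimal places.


height_mm = gray/255 × 0.446; cell vol = 4.86² × mean(4 corners)
unit = 4.86² × 0.446 / (4×255) = 0.0103278 mm³ per gray-sum
row 0: Σ corner-gray over 7 cells = 2925  → 30.2088
row 1: Σ corner-gray over 7 cells = 2745  → 28.3498
row 2: Σ corner-gray over 7 cells = 3042  → 31.4171
row 3: Σ corner-gray over 7 cells = 3725  → 38.4710
row 4: Σ corner-gray over 7 cells = 3630  → 37.4899
row 5: Σ corner-gray over 7 cells = 3085  → 31.8612
row 6: Σ corner-gray over 7 cells = 3148  → 32.5119
Σ rows: total corner-gray = 22300  → 230.3096 mm³

230.310


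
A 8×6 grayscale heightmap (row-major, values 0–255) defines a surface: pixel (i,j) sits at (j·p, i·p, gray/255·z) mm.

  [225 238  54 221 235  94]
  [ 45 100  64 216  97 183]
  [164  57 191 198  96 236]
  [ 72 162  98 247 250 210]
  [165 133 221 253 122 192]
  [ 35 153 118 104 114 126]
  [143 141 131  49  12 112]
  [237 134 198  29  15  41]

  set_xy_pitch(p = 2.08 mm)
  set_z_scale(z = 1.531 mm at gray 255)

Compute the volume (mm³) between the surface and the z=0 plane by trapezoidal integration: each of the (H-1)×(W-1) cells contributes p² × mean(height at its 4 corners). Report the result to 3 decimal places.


height_mm = gray/255 × 1.531; cell vol = 2.08² × mean(4 corners)
unit = 2.08² × 1.531 / (4×255) = 0.00649384 mm³ per gray-sum
row 0: Σ corner-gray over 5 cells = 2997  → 19.4620
row 1: Σ corner-gray over 5 cells = 2666  → 17.3126
row 2: Σ corner-gray over 5 cells = 3280  → 21.2998
row 3: Σ corner-gray over 5 cells = 3611  → 23.4493
row 4: Σ corner-gray over 5 cells = 2954  → 19.1828
row 5: Σ corner-gray over 5 cells = 2060  → 13.3773
row 6: Σ corner-gray over 5 cells = 1951  → 12.6695
Σ rows: total corner-gray = 19519  → 126.7533 mm³

126.753


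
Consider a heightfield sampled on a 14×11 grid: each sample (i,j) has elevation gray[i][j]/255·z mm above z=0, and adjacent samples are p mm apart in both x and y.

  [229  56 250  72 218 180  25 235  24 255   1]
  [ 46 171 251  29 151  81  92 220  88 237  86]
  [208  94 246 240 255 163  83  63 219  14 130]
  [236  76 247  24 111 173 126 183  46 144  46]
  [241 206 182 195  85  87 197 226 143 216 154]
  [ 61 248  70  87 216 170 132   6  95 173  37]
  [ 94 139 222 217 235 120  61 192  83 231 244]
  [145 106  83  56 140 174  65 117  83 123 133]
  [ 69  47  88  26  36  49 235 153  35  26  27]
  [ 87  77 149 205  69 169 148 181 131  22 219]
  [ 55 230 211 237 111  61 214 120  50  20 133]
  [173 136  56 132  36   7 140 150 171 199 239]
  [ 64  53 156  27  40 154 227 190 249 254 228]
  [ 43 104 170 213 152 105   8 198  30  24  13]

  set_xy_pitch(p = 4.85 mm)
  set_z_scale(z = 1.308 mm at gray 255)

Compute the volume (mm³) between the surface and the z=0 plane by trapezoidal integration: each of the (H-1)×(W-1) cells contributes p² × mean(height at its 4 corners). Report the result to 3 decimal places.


2086.575

height_mm = gray/255 × 1.308; cell vol = 4.85² × mean(4 corners)
unit = 4.85² × 1.308 / (4×255) = 0.0301641 mm³ per gray-sum
row 0: Σ corner-gray over 10 cells = 5632  → 169.8845
row 1: Σ corner-gray over 10 cells = 5864  → 176.8826
row 2: Σ corner-gray over 10 cells = 5634  → 169.9448
row 3: Σ corner-gray over 10 cells = 6011  → 181.3167
row 4: Σ corner-gray over 10 cells = 5961  → 179.8085
row 5: Σ corner-gray over 10 cells = 5830  → 175.8570
row 6: Σ corner-gray over 10 cells = 5510  → 166.2045
row 7: Σ corner-gray over 10 cells = 3658  → 110.3404
row 8: Σ corner-gray over 10 cells = 4094  → 123.4920
row 9: Σ corner-gray over 10 cells = 5304  → 159.9906
row 10: Σ corner-gray over 10 cells = 5162  → 155.7073
row 11: Σ corner-gray over 10 cells = 5458  → 164.6359
row 12: Σ corner-gray over 10 cells = 5056  → 152.5099
Σ rows: total corner-gray = 69174  → 2086.5747 mm³


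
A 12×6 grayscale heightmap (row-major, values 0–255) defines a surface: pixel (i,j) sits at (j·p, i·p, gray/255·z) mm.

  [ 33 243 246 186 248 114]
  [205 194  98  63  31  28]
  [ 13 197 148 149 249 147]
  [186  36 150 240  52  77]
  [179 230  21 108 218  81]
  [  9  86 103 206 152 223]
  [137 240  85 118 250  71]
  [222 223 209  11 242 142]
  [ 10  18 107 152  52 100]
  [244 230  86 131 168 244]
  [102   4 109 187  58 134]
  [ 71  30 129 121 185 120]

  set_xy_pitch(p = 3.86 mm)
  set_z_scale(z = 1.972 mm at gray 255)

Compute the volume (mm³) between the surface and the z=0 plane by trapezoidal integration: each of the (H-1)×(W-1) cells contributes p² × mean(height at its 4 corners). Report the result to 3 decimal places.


height_mm = gray/255 × 1.972; cell vol = 3.86² × mean(4 corners)
unit = 3.86² × 1.972 / (4×255) = 0.0288059 mm³ per gray-sum
row 0: Σ corner-gray over 5 cells = 2998  → 86.3601
row 1: Σ corner-gray over 5 cells = 2651  → 76.3644
row 2: Σ corner-gray over 5 cells = 2865  → 82.5289
row 3: Σ corner-gray over 5 cells = 2633  → 75.8459
row 4: Σ corner-gray over 5 cells = 2740  → 78.9281
row 5: Σ corner-gray over 5 cells = 2920  → 84.1132
row 6: Σ corner-gray over 5 cells = 3328  → 95.8660
row 7: Σ corner-gray over 5 cells = 2502  → 72.0723
row 8: Σ corner-gray over 5 cells = 2486  → 71.6115
row 9: Σ corner-gray over 5 cells = 2670  → 76.9117
row 10: Σ corner-gray over 5 cells = 2073  → 59.7146
Σ rows: total corner-gray = 29866  → 860.3168 mm³

860.317


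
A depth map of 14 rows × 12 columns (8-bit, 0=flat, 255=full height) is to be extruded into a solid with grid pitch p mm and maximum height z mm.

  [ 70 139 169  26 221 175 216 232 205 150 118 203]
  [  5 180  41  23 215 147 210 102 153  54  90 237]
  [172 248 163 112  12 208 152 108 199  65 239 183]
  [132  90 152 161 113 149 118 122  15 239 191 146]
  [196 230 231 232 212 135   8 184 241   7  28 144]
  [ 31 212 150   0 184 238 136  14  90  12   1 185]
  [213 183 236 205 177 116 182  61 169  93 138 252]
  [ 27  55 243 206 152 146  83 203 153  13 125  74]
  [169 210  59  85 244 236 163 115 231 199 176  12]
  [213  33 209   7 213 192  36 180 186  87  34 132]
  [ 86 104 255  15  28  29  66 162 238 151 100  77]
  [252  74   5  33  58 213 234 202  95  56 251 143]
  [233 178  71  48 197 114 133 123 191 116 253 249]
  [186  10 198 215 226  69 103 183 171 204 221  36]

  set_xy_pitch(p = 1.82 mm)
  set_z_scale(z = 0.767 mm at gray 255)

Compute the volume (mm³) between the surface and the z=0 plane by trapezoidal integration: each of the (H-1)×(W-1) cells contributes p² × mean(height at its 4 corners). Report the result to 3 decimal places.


197.009

height_mm = gray/255 × 0.767; cell vol = 1.82² × mean(4 corners)
unit = 1.82² × 0.767 / (4×255) = 0.00249079 mm³ per gray-sum
row 0: Σ corner-gray over 11 cells = 6247  → 15.5600
row 1: Σ corner-gray over 11 cells = 6039  → 15.0419
row 2: Σ corner-gray over 11 cells = 6345  → 15.8041
row 3: Σ corner-gray over 11 cells = 6334  → 15.7767
row 4: Σ corner-gray over 11 cells = 5646  → 14.0630
row 5: Σ corner-gray over 11 cells = 5875  → 14.6334
row 6: Σ corner-gray over 11 cells = 6444  → 16.0507
row 7: Σ corner-gray over 11 cells = 6476  → 16.1304
row 8: Σ corner-gray over 11 cells = 6316  → 15.7319
row 9: Σ corner-gray over 11 cells = 5158  → 12.8475
row 10: Σ corner-gray over 11 cells = 5296  → 13.1912
row 11: Σ corner-gray over 11 cells = 6167  → 15.3607
row 12: Σ corner-gray over 11 cells = 6752  → 16.8178
Σ rows: total corner-gray = 79095  → 197.0094 mm³


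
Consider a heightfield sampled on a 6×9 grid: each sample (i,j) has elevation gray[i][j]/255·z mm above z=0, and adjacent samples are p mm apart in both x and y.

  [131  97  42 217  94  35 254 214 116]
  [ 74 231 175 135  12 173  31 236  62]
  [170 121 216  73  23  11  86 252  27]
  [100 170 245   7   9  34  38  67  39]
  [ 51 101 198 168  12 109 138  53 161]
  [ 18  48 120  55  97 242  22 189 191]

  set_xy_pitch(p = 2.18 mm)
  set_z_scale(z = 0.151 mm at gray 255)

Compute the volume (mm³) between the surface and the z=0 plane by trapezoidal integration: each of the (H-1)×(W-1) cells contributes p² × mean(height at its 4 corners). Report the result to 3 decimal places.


12.503

height_mm = gray/255 × 0.151; cell vol = 2.18² × mean(4 corners)
unit = 2.18² × 0.151 / (4×255) = 0.000703542 mm³ per gray-sum
row 0: Σ corner-gray over 8 cells = 4275  → 3.0076
row 1: Σ corner-gray over 8 cells = 3883  → 2.7319
row 2: Σ corner-gray over 8 cells = 3040  → 2.1388
row 3: Σ corner-gray over 8 cells = 3049  → 2.1451
row 4: Σ corner-gray over 8 cells = 3525  → 2.4800
Σ rows: total corner-gray = 17772  → 12.5033 mm³


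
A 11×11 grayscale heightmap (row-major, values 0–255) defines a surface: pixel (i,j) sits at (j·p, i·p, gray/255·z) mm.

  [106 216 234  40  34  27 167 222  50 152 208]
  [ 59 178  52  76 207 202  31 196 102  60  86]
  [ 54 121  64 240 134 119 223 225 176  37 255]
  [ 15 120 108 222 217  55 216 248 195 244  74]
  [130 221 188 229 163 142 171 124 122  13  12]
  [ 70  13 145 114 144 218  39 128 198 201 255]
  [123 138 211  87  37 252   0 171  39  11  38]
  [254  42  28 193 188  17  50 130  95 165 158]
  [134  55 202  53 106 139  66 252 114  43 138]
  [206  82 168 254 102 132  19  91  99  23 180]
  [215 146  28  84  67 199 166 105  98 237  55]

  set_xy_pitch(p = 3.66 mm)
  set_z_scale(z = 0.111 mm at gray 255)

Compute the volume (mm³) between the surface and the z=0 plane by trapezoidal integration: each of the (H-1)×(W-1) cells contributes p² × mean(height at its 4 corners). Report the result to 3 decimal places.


75.206

height_mm = gray/255 × 0.111; cell vol = 3.66² × mean(4 corners)
unit = 3.66² × 0.111 / (4×255) = 0.00145776 mm³ per gray-sum
row 0: Σ corner-gray over 10 cells = 4951  → 7.2174
row 1: Σ corner-gray over 10 cells = 5340  → 7.7844
row 2: Σ corner-gray over 10 cells = 6326  → 9.2218
row 3: Σ corner-gray over 10 cells = 6227  → 9.0774
row 4: Σ corner-gray over 10 cells = 5613  → 8.1824
row 5: Σ corner-gray over 10 cells = 4778  → 6.9652
row 6: Σ corner-gray over 10 cells = 4281  → 6.2407
row 7: Σ corner-gray over 10 cells = 4560  → 6.6474
row 8: Σ corner-gray over 10 cells = 4658  → 6.7902
row 9: Σ corner-gray over 10 cells = 4856  → 7.0789
Σ rows: total corner-gray = 51590  → 75.2057 mm³


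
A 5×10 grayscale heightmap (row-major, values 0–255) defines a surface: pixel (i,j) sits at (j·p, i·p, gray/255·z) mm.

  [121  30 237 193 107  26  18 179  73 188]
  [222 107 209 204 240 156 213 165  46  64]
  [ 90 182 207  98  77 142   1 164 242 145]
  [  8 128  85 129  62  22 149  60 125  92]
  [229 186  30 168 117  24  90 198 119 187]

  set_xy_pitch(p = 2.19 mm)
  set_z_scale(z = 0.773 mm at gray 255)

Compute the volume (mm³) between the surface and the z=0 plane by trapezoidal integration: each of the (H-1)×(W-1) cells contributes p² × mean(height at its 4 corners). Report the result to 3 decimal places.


66.911

height_mm = gray/255 × 0.773; cell vol = 2.19² × mean(4 corners)
unit = 2.19² × 0.773 / (4×255) = 0.00363469 mm³ per gray-sum
row 0: Σ corner-gray over 9 cells = 5001  → 18.1771
row 1: Σ corner-gray over 9 cells = 5427  → 19.7255
row 2: Σ corner-gray over 9 cells = 4081  → 14.8332
row 3: Σ corner-gray over 9 cells = 3900  → 14.1753
Σ rows: total corner-gray = 18409  → 66.9110 mm³


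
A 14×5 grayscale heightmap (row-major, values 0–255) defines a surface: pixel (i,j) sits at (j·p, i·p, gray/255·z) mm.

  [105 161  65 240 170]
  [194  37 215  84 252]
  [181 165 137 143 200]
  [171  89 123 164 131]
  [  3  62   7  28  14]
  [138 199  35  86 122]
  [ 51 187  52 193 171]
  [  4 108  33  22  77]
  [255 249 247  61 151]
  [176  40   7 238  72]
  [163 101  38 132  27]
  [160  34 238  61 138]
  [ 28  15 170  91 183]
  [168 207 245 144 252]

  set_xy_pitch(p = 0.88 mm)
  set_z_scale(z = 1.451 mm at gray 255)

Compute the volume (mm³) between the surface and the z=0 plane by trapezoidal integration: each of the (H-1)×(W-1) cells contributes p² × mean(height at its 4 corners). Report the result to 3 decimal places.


height_mm = gray/255 × 1.451; cell vol = 0.88² × mean(4 corners)
unit = 0.88² × 1.451 / (4×255) = 0.00110162 mm³ per gray-sum
row 0: Σ corner-gray over 4 cells = 2325  → 2.5613
row 1: Σ corner-gray over 4 cells = 2389  → 2.6318
row 2: Σ corner-gray over 4 cells = 2325  → 2.5613
row 3: Σ corner-gray over 4 cells = 1265  → 1.3936
row 4: Σ corner-gray over 4 cells = 1111  → 1.2239
row 5: Σ corner-gray over 4 cells = 1986  → 2.1878
row 6: Σ corner-gray over 4 cells = 1493  → 1.6447
row 7: Σ corner-gray over 4 cells = 1927  → 2.1228
row 8: Σ corner-gray over 4 cells = 2338  → 2.5756
row 9: Σ corner-gray over 4 cells = 1550  → 1.7075
row 10: Σ corner-gray over 4 cells = 1696  → 1.8684
row 11: Σ corner-gray over 4 cells = 1727  → 1.9025
row 12: Σ corner-gray over 4 cells = 2375  → 2.6164
Σ rows: total corner-gray = 24507  → 26.9974 mm³

26.997


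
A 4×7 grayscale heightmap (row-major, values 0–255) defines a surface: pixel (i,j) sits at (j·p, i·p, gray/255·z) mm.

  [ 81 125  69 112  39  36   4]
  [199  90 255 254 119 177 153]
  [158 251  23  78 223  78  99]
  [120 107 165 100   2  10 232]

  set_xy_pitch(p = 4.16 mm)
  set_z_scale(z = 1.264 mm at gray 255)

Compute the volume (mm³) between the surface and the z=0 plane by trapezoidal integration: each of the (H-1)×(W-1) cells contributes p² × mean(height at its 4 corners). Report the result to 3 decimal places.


height_mm = gray/255 × 1.264; cell vol = 4.16² × mean(4 corners)
unit = 4.16² × 1.264 / (4×255) = 0.0214454 mm³ per gray-sum
row 0: Σ corner-gray over 6 cells = 2989  → 64.1002
row 1: Σ corner-gray over 6 cells = 3705  → 79.4551
row 2: Σ corner-gray over 6 cells = 2683  → 57.5379
Σ rows: total corner-gray = 9377  → 201.0932 mm³

201.093


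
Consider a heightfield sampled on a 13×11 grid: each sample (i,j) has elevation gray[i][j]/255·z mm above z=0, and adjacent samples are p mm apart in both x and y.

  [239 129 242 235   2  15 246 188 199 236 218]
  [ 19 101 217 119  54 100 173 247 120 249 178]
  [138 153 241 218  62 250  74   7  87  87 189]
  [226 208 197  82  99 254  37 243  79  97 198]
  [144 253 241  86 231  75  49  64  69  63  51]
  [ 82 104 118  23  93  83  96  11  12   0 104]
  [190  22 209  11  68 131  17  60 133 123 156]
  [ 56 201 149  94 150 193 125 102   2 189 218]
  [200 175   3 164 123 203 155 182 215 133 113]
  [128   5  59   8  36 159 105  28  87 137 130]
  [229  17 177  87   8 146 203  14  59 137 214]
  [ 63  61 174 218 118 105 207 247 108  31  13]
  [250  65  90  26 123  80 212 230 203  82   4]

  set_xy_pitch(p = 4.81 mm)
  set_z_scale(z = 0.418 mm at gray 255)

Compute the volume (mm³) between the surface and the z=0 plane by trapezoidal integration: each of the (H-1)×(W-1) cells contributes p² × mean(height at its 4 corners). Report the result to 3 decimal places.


height_mm = gray/255 × 0.418; cell vol = 4.81² × mean(4 corners)
unit = 4.81² × 0.418 / (4×255) = 0.00948126 mm³ per gray-sum
row 0: Σ corner-gray over 10 cells = 6398  → 60.6611
row 1: Σ corner-gray over 10 cells = 5642  → 53.4933
row 2: Σ corner-gray over 10 cells = 5701  → 54.0527
row 3: Σ corner-gray over 10 cells = 5473  → 51.8910
row 4: Σ corner-gray over 10 cells = 3723  → 35.2987
row 5: Σ corner-gray over 10 cells = 3160  → 29.9608
row 6: Σ corner-gray over 10 cells = 4578  → 43.4052
row 7: Σ corner-gray over 10 cells = 5703  → 54.0717
row 8: Σ corner-gray over 10 cells = 4525  → 42.9027
row 9: Σ corner-gray over 10 cells = 3645  → 34.5592
row 10: Σ corner-gray over 10 cells = 4753  → 45.0645
row 11: Σ corner-gray over 10 cells = 5090  → 48.2596
Σ rows: total corner-gray = 58391  → 553.6205 mm³

553.621


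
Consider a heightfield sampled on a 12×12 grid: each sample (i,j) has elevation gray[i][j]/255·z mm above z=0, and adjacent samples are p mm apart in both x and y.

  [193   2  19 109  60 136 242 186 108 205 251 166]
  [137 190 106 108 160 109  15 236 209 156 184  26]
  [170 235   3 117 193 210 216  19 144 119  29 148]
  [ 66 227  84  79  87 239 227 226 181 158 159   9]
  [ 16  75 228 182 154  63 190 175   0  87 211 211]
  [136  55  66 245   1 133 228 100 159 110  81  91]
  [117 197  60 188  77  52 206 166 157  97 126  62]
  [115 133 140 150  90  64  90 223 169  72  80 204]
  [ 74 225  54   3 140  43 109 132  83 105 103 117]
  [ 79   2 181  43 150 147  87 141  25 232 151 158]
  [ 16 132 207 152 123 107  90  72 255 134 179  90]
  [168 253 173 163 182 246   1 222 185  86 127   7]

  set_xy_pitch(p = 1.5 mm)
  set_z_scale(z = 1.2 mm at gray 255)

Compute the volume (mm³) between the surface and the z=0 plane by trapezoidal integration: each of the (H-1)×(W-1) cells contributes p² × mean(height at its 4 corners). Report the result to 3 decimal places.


166.706

height_mm = gray/255 × 1.2; cell vol = 1.5² × mean(4 corners)
unit = 1.5² × 1.2 / (4×255) = 0.00264706 mm³ per gray-sum
row 0: Σ corner-gray over 11 cells = 6104  → 16.1576
row 1: Σ corner-gray over 11 cells = 5997  → 15.8744
row 2: Σ corner-gray over 11 cells = 6297  → 16.6685
row 3: Σ corner-gray over 11 cells = 6366  → 16.8512
row 4: Σ corner-gray over 11 cells = 5540  → 14.6647
row 5: Σ corner-gray over 11 cells = 5414  → 14.3312
row 6: Σ corner-gray over 11 cells = 5572  → 14.7494
row 7: Σ corner-gray over 11 cells = 4926  → 13.0394
row 8: Σ corner-gray over 11 cells = 4740  → 12.5471
row 9: Σ corner-gray over 11 cells = 5563  → 14.7256
row 10: Σ corner-gray over 11 cells = 6459  → 17.0974
Σ rows: total corner-gray = 62978  → 166.7065 mm³


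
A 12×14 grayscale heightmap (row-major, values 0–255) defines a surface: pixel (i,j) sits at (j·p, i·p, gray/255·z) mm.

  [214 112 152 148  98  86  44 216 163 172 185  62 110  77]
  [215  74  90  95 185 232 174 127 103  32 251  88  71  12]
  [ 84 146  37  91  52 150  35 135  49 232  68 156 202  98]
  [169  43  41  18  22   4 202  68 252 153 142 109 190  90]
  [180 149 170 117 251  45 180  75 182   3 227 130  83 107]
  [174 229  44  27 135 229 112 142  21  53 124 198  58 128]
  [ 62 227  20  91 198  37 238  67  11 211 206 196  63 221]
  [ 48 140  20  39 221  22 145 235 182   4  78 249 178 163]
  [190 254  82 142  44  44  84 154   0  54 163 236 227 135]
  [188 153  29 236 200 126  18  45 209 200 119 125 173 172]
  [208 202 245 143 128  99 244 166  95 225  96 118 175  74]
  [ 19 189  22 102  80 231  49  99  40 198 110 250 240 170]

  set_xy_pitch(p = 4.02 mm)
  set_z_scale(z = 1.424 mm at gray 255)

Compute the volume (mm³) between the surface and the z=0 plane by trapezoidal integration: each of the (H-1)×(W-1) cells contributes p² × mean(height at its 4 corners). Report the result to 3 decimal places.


1650.757

height_mm = gray/255 × 1.424; cell vol = 4.02² × mean(4 corners)
unit = 4.02² × 1.424 / (4×255) = 0.0225612 mm³ per gray-sum
row 0: Σ corner-gray over 13 cells = 6658  → 150.2124
row 1: Σ corner-gray over 13 cells = 6159  → 138.9543
row 2: Σ corner-gray over 13 cells = 5635  → 127.1323
row 3: Σ corner-gray over 13 cells = 6258  → 141.1879
row 4: Σ corner-gray over 13 cells = 6557  → 147.9337
row 5: Σ corner-gray over 13 cells = 6459  → 145.7227
row 6: Σ corner-gray over 13 cells = 6650  → 150.0319
row 7: Σ corner-gray over 13 cells = 6530  → 147.3245
row 8: Σ corner-gray over 13 cells = 6919  → 156.1008
row 9: Σ corner-gray over 13 cells = 7780  → 175.5260
row 10: Σ corner-gray over 13 cells = 7563  → 170.6302
Σ rows: total corner-gray = 73168  → 1650.7568 mm³


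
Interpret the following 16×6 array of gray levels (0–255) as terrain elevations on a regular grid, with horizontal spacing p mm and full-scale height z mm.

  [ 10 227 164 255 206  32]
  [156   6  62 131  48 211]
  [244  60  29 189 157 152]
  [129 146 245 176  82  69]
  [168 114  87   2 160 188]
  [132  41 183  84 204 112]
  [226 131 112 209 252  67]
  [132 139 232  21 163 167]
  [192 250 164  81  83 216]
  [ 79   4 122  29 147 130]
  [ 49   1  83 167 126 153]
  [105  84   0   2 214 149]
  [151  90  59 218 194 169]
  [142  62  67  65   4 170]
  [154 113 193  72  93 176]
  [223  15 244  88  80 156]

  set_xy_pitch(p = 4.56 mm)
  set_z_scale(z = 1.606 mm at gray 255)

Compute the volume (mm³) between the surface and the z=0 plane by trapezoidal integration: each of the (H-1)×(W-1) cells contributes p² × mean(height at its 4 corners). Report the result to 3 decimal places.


1190.515

height_mm = gray/255 × 1.606; cell vol = 4.56² × mean(4 corners)
unit = 4.56² × 1.606 / (4×255) = 0.0327397 mm³ per gray-sum
row 0: Σ corner-gray over 5 cells = 2607  → 85.3525
row 1: Σ corner-gray over 5 cells = 2127  → 69.6374
row 2: Σ corner-gray over 5 cells = 2762  → 90.4271
row 3: Σ corner-gray over 5 cells = 2578  → 84.4030
row 4: Σ corner-gray over 5 cells = 2350  → 76.9384
row 5: Σ corner-gray over 5 cells = 2969  → 97.2042
row 6: Σ corner-gray over 5 cells = 3110  → 101.8206
row 7: Σ corner-gray over 5 cells = 2973  → 97.3352
row 8: Σ corner-gray over 5 cells = 2377  → 77.8223
row 9: Σ corner-gray over 5 cells = 1769  → 57.9166
row 10: Σ corner-gray over 5 cells = 1810  → 59.2589
row 11: Σ corner-gray over 5 cells = 2296  → 75.1704
row 12: Σ corner-gray over 5 cells = 2150  → 70.3904
row 13: Σ corner-gray over 5 cells = 1980  → 64.8247
row 14: Σ corner-gray over 5 cells = 2505  → 82.0130
Σ rows: total corner-gray = 36363  → 1190.5147 mm³


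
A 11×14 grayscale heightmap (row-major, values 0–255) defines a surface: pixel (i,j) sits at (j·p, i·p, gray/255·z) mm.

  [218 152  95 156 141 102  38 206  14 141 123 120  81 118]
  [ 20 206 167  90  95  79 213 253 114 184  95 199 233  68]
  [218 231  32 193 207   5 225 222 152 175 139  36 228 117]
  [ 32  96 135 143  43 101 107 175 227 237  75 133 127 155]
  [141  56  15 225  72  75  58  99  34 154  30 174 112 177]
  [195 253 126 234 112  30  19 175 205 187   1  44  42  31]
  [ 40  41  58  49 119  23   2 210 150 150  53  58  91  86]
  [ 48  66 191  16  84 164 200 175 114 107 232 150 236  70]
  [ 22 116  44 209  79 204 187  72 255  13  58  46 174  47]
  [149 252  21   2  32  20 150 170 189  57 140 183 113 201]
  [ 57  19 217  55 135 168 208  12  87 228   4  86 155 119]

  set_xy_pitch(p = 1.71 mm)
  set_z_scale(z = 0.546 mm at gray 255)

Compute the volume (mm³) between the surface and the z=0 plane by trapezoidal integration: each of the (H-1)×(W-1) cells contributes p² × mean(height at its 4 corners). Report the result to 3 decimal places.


99.156

height_mm = gray/255 × 0.546; cell vol = 1.71² × mean(4 corners)
unit = 1.71² × 0.546 / (4×255) = 0.00156525 mm³ per gray-sum
row 0: Σ corner-gray over 13 cells = 7018  → 10.9849
row 1: Σ corner-gray over 13 cells = 7969  → 12.4735
row 2: Σ corner-gray over 13 cells = 7410  → 11.5985
row 3: Σ corner-gray over 13 cells = 5911  → 9.2522
row 4: Σ corner-gray over 13 cells = 5608  → 8.7779
row 5: Σ corner-gray over 13 cells = 5216  → 8.1644
row 6: Σ corner-gray over 13 cells = 5722  → 8.9564
row 7: Σ corner-gray over 13 cells = 6571  → 10.2853
row 8: Σ corner-gray over 13 cells = 5991  → 9.3774
row 9: Σ corner-gray over 13 cells = 5932  → 9.2851
Σ rows: total corner-gray = 63348  → 99.1557 mm³


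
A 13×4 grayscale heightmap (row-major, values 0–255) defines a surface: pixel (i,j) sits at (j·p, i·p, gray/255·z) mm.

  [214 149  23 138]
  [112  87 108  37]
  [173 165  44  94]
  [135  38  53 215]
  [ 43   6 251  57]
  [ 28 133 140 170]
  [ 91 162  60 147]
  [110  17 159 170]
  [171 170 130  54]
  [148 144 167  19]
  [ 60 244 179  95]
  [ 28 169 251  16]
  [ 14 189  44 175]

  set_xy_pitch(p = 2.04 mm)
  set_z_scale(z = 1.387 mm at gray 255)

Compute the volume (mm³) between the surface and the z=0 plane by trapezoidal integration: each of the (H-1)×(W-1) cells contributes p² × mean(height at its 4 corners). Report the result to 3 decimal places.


height_mm = gray/255 × 1.387; cell vol = 2.04² × mean(4 corners)
unit = 2.04² × 1.387 / (4×255) = 0.00565896 mm³ per gray-sum
row 0: Σ corner-gray over 3 cells = 1235  → 6.9888
row 1: Σ corner-gray over 3 cells = 1224  → 6.9266
row 2: Σ corner-gray over 3 cells = 1217  → 6.8870
row 3: Σ corner-gray over 3 cells = 1146  → 6.4852
row 4: Σ corner-gray over 3 cells = 1358  → 7.6849
row 5: Σ corner-gray over 3 cells = 1426  → 8.0697
row 6: Σ corner-gray over 3 cells = 1314  → 7.4359
row 7: Σ corner-gray over 3 cells = 1457  → 8.2451
row 8: Σ corner-gray over 3 cells = 1614  → 9.1336
row 9: Σ corner-gray over 3 cells = 1790  → 10.1295
row 10: Σ corner-gray over 3 cells = 1885  → 10.6671
row 11: Σ corner-gray over 3 cells = 1539  → 8.7091
Σ rows: total corner-gray = 17205  → 97.3624 mm³

97.362


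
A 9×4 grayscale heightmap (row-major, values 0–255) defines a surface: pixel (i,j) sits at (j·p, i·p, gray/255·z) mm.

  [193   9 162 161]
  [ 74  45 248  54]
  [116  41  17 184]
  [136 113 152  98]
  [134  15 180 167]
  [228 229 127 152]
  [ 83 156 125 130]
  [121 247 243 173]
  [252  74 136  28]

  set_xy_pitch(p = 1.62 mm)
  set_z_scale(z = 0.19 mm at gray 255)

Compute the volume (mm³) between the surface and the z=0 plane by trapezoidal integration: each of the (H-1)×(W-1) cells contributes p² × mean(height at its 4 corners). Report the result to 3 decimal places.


height_mm = gray/255 × 0.19; cell vol = 1.62² × mean(4 corners)
unit = 1.62² × 0.19 / (4×255) = 0.000488859 mm³ per gray-sum
row 0: Σ corner-gray over 3 cells = 1410  → 0.6893
row 1: Σ corner-gray over 3 cells = 1130  → 0.5524
row 2: Σ corner-gray over 3 cells = 1180  → 0.5769
row 3: Σ corner-gray over 3 cells = 1455  → 0.7113
row 4: Σ corner-gray over 3 cells = 1783  → 0.8716
row 5: Σ corner-gray over 3 cells = 1867  → 0.9127
row 6: Σ corner-gray over 3 cells = 2049  → 1.0017
row 7: Σ corner-gray over 3 cells = 1974  → 0.9650
Σ rows: total corner-gray = 12848  → 6.2809 mm³

6.281


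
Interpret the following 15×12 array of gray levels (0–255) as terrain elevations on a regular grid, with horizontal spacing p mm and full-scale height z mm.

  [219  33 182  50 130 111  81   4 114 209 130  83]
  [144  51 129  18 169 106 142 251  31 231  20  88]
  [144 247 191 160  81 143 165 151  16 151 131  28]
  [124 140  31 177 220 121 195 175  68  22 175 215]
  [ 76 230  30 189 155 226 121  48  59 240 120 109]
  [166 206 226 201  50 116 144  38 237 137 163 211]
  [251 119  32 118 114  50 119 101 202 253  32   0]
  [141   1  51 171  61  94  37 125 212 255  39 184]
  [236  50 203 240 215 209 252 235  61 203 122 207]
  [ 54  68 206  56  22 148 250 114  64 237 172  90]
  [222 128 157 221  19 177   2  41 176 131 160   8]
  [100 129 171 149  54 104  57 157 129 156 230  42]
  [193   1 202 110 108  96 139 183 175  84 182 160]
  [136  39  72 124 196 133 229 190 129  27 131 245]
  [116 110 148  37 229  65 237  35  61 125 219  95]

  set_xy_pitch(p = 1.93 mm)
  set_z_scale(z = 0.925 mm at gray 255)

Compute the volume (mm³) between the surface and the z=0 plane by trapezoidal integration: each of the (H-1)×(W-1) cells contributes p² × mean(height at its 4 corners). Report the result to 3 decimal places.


height_mm = gray/255 × 0.925; cell vol = 1.93² × mean(4 corners)
unit = 1.93² × 0.925 / (4×255) = 0.00337797 mm³ per gray-sum
row 0: Σ corner-gray over 11 cells = 4918  → 16.6129
row 1: Σ corner-gray over 11 cells = 5572  → 18.8221
row 2: Σ corner-gray over 11 cells = 6031  → 20.3726
row 3: Σ corner-gray over 11 cells = 6008  → 20.2949
row 4: Σ corner-gray over 11 cells = 6434  → 21.7339
row 5: Σ corner-gray over 11 cells = 5944  → 20.0787
row 6: Σ corner-gray over 11 cells = 4948  → 16.7142
row 7: Σ corner-gray over 11 cells = 6440  → 21.7541
row 8: Σ corner-gray over 11 cells = 6841  → 23.1087
row 9: Σ corner-gray over 11 cells = 5472  → 18.4843
row 10: Σ corner-gray over 11 cells = 5468  → 18.4708
row 11: Σ corner-gray over 11 cells = 5727  → 19.3457
row 12: Σ corner-gray over 11 cells = 5834  → 19.7071
row 13: Σ corner-gray over 11 cells = 5664  → 19.1328
Σ rows: total corner-gray = 81301  → 274.6326 mm³

274.633


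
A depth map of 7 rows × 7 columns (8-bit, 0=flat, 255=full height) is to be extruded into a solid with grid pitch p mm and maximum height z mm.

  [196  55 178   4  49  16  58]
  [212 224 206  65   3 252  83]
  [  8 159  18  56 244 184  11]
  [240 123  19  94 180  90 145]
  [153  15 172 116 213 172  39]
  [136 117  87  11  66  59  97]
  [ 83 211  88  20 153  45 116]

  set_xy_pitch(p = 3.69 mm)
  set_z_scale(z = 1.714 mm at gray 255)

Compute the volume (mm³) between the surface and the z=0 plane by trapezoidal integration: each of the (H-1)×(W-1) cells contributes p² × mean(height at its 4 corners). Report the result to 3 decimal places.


368.809

height_mm = gray/255 × 1.714; cell vol = 3.69² × mean(4 corners)
unit = 3.69² × 1.714 / (4×255) = 0.0228804 mm³ per gray-sum
row 0: Σ corner-gray over 6 cells = 2653  → 60.7017
row 1: Σ corner-gray over 6 cells = 3136  → 71.7529
row 2: Σ corner-gray over 6 cells = 2738  → 62.6465
row 3: Σ corner-gray over 6 cells = 2965  → 67.8403
row 4: Σ corner-gray over 6 cells = 2481  → 56.7662
row 5: Σ corner-gray over 6 cells = 2146  → 49.1013
Σ rows: total corner-gray = 16119  → 368.8090 mm³


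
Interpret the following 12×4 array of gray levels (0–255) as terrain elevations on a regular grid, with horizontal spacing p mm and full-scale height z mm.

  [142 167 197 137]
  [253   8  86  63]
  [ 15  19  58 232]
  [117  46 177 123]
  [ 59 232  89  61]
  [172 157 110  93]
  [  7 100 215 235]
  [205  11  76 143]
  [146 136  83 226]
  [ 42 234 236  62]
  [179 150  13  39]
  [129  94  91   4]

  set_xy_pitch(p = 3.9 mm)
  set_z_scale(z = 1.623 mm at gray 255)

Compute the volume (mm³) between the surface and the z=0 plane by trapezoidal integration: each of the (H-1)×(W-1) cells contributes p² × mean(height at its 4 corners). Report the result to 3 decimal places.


height_mm = gray/255 × 1.623; cell vol = 3.9² × mean(4 corners)
unit = 3.9² × 1.623 / (4×255) = 0.0242018 mm³ per gray-sum
row 0: Σ corner-gray over 3 cells = 1511  → 36.5689
row 1: Σ corner-gray over 3 cells = 905  → 21.9026
row 2: Σ corner-gray over 3 cells = 1087  → 26.3074
row 3: Σ corner-gray over 3 cells = 1448  → 35.0442
row 4: Σ corner-gray over 3 cells = 1561  → 37.7790
row 5: Σ corner-gray over 3 cells = 1671  → 40.4412
row 6: Σ corner-gray over 3 cells = 1394  → 33.7373
row 7: Σ corner-gray over 3 cells = 1332  → 32.2368
row 8: Σ corner-gray over 3 cells = 1854  → 44.8701
row 9: Σ corner-gray over 3 cells = 1588  → 38.4324
row 10: Σ corner-gray over 3 cells = 1047  → 25.3393
Σ rows: total corner-gray = 15398  → 372.6592 mm³

372.659


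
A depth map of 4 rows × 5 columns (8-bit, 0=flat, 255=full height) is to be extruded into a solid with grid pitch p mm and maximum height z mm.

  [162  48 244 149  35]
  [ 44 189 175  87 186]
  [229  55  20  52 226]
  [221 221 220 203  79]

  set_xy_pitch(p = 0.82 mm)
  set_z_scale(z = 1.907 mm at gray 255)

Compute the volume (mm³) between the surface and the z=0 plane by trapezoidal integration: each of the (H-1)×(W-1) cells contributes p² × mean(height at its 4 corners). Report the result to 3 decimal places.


7.981

height_mm = gray/255 × 1.907; cell vol = 0.82² × mean(4 corners)
unit = 0.82² × 1.907 / (4×255) = 0.00125712 mm³ per gray-sum
row 0: Σ corner-gray over 4 cells = 2211  → 2.7795
row 1: Σ corner-gray over 4 cells = 1841  → 2.3144
row 2: Σ corner-gray over 4 cells = 2297  → 2.8876
Σ rows: total corner-gray = 6349  → 7.9815 mm³


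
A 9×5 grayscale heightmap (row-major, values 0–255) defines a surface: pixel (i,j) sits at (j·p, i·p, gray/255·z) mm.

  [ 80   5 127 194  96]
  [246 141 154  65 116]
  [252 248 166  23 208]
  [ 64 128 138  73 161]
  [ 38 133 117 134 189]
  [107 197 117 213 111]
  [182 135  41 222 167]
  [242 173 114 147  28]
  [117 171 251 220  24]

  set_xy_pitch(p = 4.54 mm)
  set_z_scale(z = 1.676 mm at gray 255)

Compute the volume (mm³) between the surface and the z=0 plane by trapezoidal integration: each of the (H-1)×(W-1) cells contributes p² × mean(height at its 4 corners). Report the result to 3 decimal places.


609.314

height_mm = gray/255 × 1.676; cell vol = 4.54² × mean(4 corners)
unit = 4.54² × 1.676 / (4×255) = 0.0338677 mm³ per gray-sum
row 0: Σ corner-gray over 4 cells = 1910  → 64.6873
row 1: Σ corner-gray over 4 cells = 2416  → 81.8243
row 2: Σ corner-gray over 4 cells = 2237  → 75.7620
row 3: Σ corner-gray over 4 cells = 1898  → 64.2809
row 4: Σ corner-gray over 4 cells = 2267  → 76.7780
row 5: Σ corner-gray over 4 cells = 2417  → 81.8582
row 6: Σ corner-gray over 4 cells = 2283  → 77.3199
row 7: Σ corner-gray over 4 cells = 2563  → 86.8029
Σ rows: total corner-gray = 17991  → 609.3136 mm³


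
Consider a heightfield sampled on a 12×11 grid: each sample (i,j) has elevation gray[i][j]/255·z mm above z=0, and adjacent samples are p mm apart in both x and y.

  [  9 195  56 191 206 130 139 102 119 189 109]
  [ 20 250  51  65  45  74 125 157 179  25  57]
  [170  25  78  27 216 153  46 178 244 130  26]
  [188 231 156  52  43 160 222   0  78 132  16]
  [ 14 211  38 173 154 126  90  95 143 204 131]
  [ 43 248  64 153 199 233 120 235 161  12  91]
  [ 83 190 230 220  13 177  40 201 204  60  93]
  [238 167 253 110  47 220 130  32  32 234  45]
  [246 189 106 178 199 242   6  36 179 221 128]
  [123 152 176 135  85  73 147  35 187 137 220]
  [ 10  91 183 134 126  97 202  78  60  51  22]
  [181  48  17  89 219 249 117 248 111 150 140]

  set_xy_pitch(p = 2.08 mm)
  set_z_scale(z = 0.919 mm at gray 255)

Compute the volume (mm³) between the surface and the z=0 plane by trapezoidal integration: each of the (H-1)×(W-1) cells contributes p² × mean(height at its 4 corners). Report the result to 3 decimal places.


height_mm = gray/255 × 0.919; cell vol = 2.08² × mean(4 corners)
unit = 2.08² × 0.919 / (4×255) = 0.003898 mm³ per gray-sum
row 0: Σ corner-gray over 10 cells = 4791  → 18.6753
row 1: Σ corner-gray over 10 cells = 4409  → 17.1863
row 2: Σ corner-gray over 10 cells = 4742  → 18.4843
row 3: Σ corner-gray over 10 cells = 4965  → 19.3536
row 4: Σ corner-gray over 10 cells = 5597  → 21.8171
row 5: Σ corner-gray over 10 cells = 5830  → 22.7253
row 6: Σ corner-gray over 10 cells = 5579  → 21.7470
row 7: Σ corner-gray over 10 cells = 5819  → 22.6825
row 8: Σ corner-gray over 10 cells = 5683  → 22.1523
row 9: Σ corner-gray over 10 cells = 4673  → 18.2154
row 10: Σ corner-gray over 10 cells = 4893  → 19.0729
Σ rows: total corner-gray = 56981  → 222.1120 mm³

222.112


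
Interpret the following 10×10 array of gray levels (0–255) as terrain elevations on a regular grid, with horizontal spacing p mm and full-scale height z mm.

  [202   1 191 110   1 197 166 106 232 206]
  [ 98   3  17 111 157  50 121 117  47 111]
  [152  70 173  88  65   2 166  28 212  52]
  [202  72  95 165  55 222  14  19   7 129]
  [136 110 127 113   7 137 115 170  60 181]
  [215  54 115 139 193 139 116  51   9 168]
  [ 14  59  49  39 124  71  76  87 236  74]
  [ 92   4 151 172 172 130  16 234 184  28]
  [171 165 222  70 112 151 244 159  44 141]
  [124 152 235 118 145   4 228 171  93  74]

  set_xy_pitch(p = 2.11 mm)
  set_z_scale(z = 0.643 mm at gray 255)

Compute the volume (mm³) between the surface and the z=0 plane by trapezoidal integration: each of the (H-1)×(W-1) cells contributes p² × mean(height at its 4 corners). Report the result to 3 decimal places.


100.032

height_mm = gray/255 × 0.643; cell vol = 2.11² × mean(4 corners)
unit = 2.11² × 0.643 / (4×255) = 0.00280657 mm³ per gray-sum
row 0: Σ corner-gray over 9 cells = 3871  → 10.8642
row 1: Σ corner-gray over 9 cells = 3267  → 9.1691
row 2: Σ corner-gray over 9 cells = 3441  → 9.6574
row 3: Σ corner-gray over 9 cells = 3624  → 10.1710
row 4: Σ corner-gray over 9 cells = 4010  → 11.2543
row 5: Σ corner-gray over 9 cells = 3585  → 10.0615
row 6: Σ corner-gray over 9 cells = 3816  → 10.7099
row 7: Σ corner-gray over 9 cells = 4892  → 13.7297
row 8: Σ corner-gray over 9 cells = 5136  → 14.4145
Σ rows: total corner-gray = 35642  → 100.0317 mm³
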